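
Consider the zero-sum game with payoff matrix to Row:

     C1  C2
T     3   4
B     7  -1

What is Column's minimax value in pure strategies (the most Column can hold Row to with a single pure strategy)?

4

Column maxima: C1 → 7, C2 → 4.
The smallest of these is 4.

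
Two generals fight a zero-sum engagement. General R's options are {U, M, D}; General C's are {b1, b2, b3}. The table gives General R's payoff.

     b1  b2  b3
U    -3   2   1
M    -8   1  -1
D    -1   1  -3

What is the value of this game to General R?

Row minima: U → -3, M → -8, D → -3; maximin = -3.
Column maxima: b1 → -1, b2 → 2, b3 → 1; minimax = -1.
-3 ≠ -1, so there is no saddle point; optimal play is mixed.
M is strictly dominated by U, so General R never plays it.
b2 is strictly dominated by b1 (it gives General R strictly more in every row), so General C never plays it.
On the remaining 2×2 (U, D vs b1, b3):
Let General R play U with probability p. Expected payoff against b1: (-3)p + (-1)(1−p) = −2p − 1; against b3: 1p + (-3)(1−p) = 4p − 3.
Setting these equal: −2p − 1 = 4p − 3 ⇒ −6p = -2 ⇒ p = 1/3, and the value is (-2)·(1/3) − 1 = -5/3.
For General C: with q = P(b1), equating U's and D's payoffs gives −4q + 1 = 2q − 3 ⇒ q = 2/3.

-5/3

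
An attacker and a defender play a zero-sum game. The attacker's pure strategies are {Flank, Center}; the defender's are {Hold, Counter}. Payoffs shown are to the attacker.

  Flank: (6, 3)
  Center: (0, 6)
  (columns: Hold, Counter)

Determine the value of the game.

Row minima: Flank → 3, Center → 0; maximin = 3.
Column maxima: Hold → 6, Counter → 6; minimax = 6.
3 ≠ 6, so there is no saddle point; optimal play is mixed.
Let the attacker play Flank with probability p. Expected payoff against Hold: 6p + 0(1−p) = 6p; against Counter: 3p + 6(1−p) = −3p + 6.
Setting these equal: 6p = −3p + 6 ⇒ 9p = 6 ⇒ p = 2/3, and the value is (6)·(2/3) = 4.
For the defender: with q = P(Hold), equating Flank's and Center's payoffs gives 3q + 3 = −6q + 6 ⇒ q = 1/3.

4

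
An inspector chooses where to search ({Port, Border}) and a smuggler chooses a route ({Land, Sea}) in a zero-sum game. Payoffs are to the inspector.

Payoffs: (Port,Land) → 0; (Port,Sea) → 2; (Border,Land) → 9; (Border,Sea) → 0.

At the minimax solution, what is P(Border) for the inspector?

Row minima: Port → 0, Border → 0; maximin = 0.
Column maxima: Land → 9, Sea → 2; minimax = 2.
0 ≠ 2, so there is no saddle point; optimal play is mixed.
Let the inspector play Port with probability p. Expected payoff against Land: 0p + 9(1−p) = −9p + 9; against Sea: 2p + 0(1−p) = 2p.
Setting these equal: −9p + 9 = 2p ⇒ −11p = -9 ⇒ p = 9/11, and the value is (-9)·(9/11) + 9 = 18/11.
For the smuggler: with q = P(Land), equating Port's and Border's payoffs gives −2q + 2 = 9q ⇒ q = 2/11.

2/11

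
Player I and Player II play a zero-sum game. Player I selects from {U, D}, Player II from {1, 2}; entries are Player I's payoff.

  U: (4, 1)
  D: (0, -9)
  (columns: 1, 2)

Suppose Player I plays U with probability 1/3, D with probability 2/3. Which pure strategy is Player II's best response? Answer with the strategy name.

2

If Player II plays 1, Player I's expected payoff is (1/3)·4 + (2/3)·0 = 4/3.
If Player II plays 2, Player I's expected payoff is (1/3)·1 + (2/3)·(-9) = -17/3.
Player II minimizes Player I's payoff; the smallest is -17/3, so the best response is 2.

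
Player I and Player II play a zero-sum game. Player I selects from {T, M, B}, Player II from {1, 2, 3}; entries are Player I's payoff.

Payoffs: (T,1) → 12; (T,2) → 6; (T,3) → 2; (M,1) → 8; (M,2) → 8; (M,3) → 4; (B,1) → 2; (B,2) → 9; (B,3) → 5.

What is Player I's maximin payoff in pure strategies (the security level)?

4

Row minima: T → 2, M → 4, B → 2.
The best of these is 4.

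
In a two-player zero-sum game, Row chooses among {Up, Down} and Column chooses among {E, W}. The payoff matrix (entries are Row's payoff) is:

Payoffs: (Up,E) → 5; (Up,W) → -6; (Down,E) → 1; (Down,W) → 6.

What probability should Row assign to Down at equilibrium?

Row minima: Up → -6, Down → 1; maximin = 1.
Column maxima: E → 5, W → 6; minimax = 5.
1 ≠ 5, so there is no saddle point; optimal play is mixed.
Let Row play Up with probability p. Expected payoff against E: 5p + 1(1−p) = 4p + 1; against W: (-6)p + 6(1−p) = −12p + 6.
Setting these equal: 4p + 1 = −12p + 6 ⇒ 16p = 5 ⇒ p = 5/16, and the value is (4)·(5/16) + 1 = 9/4.
For Column: with q = P(E), equating Up's and Down's payoffs gives 11q − 6 = −5q + 6 ⇒ q = 3/4.

11/16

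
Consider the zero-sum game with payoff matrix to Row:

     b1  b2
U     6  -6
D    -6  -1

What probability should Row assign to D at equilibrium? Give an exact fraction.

Row minima: U → -6, D → -6; maximin = -6.
Column maxima: b1 → 6, b2 → -1; minimax = -1.
-6 ≠ -1, so there is no saddle point; optimal play is mixed.
Let Row play U with probability p. Expected payoff against b1: 6p + (-6)(1−p) = 12p − 6; against b2: (-6)p + (-1)(1−p) = −5p − 1.
Setting these equal: 12p − 6 = −5p − 1 ⇒ 17p = 5 ⇒ p = 5/17, and the value is (12)·(5/17) − 6 = -42/17.
For Column: with q = P(b1), equating U's and D's payoffs gives 12q − 6 = −5q − 1 ⇒ q = 5/17.

12/17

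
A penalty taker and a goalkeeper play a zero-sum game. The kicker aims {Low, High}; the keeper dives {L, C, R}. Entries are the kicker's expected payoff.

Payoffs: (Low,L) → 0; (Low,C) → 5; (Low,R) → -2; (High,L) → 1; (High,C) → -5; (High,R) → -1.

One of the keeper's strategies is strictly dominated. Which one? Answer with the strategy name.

R holds the kicker's payoff strictly below L in every row: -2 < 0, -1 < 1.
So L is strictly dominated for the keeper.

L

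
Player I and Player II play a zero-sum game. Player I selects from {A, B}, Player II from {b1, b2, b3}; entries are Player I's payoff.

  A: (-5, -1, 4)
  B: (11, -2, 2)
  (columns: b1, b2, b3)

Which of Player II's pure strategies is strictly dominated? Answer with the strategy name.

b2 holds Player I's payoff strictly below b3 in every row: -1 < 4, -2 < 2.
So b3 is strictly dominated for Player II.

b3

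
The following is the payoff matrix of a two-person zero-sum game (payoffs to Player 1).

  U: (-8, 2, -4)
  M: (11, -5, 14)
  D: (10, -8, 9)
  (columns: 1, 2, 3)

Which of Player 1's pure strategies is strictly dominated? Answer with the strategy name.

D

M gives a strictly higher payoff than D against every column: 11 > 10, -5 > -8, 14 > 9.
So D is strictly dominated and Player 1 never plays it.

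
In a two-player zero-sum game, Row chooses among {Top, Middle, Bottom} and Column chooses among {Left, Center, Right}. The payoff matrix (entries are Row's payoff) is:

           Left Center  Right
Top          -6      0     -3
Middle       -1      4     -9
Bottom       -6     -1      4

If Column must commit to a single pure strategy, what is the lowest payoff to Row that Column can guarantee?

Column maxima: Left → -1, Center → 4, Right → 4.
The smallest of these is -1.

-1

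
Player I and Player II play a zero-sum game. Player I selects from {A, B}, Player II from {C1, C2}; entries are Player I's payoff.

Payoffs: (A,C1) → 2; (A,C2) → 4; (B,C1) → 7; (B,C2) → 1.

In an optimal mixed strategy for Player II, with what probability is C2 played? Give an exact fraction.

Row minima: A → 2, B → 1; maximin = 2.
Column maxima: C1 → 7, C2 → 4; minimax = 4.
2 ≠ 4, so there is no saddle point; optimal play is mixed.
Let Player I play A with probability p. Expected payoff against C1: 2p + 7(1−p) = −5p + 7; against C2: 4p + 1(1−p) = 3p + 1.
Setting these equal: −5p + 7 = 3p + 1 ⇒ −8p = -6 ⇒ p = 3/4, and the value is (-5)·(3/4) + 7 = 13/4.
For Player II: with q = P(C1), equating A's and B's payoffs gives −2q + 4 = 6q + 1 ⇒ q = 3/8.

5/8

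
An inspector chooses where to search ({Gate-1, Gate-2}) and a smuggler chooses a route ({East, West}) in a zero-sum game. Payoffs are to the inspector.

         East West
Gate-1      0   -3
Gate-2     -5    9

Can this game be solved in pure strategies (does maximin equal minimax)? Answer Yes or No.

No

Row minima: Gate-1 → -3, Gate-2 → -5; maximin = -3.
Column maxima: East → 0, West → 9; minimax = 0.
-3 ≠ 0, so no pure-strategy equilibrium exists.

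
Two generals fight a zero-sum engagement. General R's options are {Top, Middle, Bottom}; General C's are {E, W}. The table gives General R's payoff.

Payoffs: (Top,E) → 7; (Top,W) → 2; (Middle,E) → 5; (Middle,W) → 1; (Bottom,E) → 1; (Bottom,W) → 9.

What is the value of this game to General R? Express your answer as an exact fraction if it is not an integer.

61/13

Row minima: Top → 2, Middle → 1, Bottom → 1; maximin = 2.
Column maxima: E → 7, W → 9; minimax = 7.
2 ≠ 7, so there is no saddle point; optimal play is mixed.
Middle is strictly dominated by Top, so General R never plays it.
On the remaining 2×2 (Top, Bottom vs E, W):
Let General R play Top with probability p. Expected payoff against E: 7p + 1(1−p) = 6p + 1; against W: 2p + 9(1−p) = −7p + 9.
Setting these equal: 6p + 1 = −7p + 9 ⇒ 13p = 8 ⇒ p = 8/13, and the value is (6)·(8/13) + 1 = 61/13.
For General C: with q = P(E), equating Top's and Bottom's payoffs gives 5q + 2 = −8q + 9 ⇒ q = 7/13.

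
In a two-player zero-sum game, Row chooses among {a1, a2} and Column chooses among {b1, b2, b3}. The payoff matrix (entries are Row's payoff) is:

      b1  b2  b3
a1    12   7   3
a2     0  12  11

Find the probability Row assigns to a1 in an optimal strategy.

Row minima: a1 → 3, a2 → 0; maximin = 3.
Column maxima: b1 → 12, b2 → 12, b3 → 11; minimax = 11.
3 ≠ 11, so there is no saddle point; optimal play is mixed.
b2 is strictly dominated by b3 (it gives Row strictly more in every row), so Column never plays it.
On the remaining 2×2 (a1, a2 vs b1, b3):
Let Row play a1 with probability p. Expected payoff against b1: 12p + 0(1−p) = 12p; against b3: 3p + 11(1−p) = −8p + 11.
Setting these equal: 12p = −8p + 11 ⇒ 20p = 11 ⇒ p = 11/20, and the value is (12)·(11/20) = 33/5.
For Column: with q = P(b1), equating a1's and a2's payoffs gives 9q + 3 = −11q + 11 ⇒ q = 2/5.

11/20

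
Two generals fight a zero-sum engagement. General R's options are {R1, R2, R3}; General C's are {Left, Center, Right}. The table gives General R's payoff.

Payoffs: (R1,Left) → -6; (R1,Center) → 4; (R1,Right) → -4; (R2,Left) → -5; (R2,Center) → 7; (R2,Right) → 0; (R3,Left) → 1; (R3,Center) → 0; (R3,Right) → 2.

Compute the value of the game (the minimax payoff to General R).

Row minima: R1 → -6, R2 → -5, R3 → 0; maximin = 0.
Column maxima: Left → 1, Center → 7, Right → 2; minimax = 1.
0 ≠ 1, so there is no saddle point; optimal play is mixed.
R1 is strictly dominated by R2, so General R never plays it.
Right is strictly dominated by Left (it gives General R strictly more in every row), so General C never plays it.
On the remaining 2×2 (R2, R3 vs Left, Center):
Let General R play R2 with probability p. Expected payoff against Left: (-5)p + 1(1−p) = −6p + 1; against Center: 7p + 0(1−p) = 7p.
Setting these equal: −6p + 1 = 7p ⇒ −13p = -1 ⇒ p = 1/13, and the value is (-6)·(1/13) + 1 = 7/13.
For General C: with q = P(Left), equating R2's and R3's payoffs gives −12q + 7 = q ⇒ q = 7/13.

7/13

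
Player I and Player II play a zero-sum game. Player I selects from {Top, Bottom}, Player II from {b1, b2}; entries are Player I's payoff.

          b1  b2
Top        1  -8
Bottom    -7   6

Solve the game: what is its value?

Row minima: Top → -8, Bottom → -7; maximin = -7.
Column maxima: b1 → 1, b2 → 6; minimax = 1.
-7 ≠ 1, so there is no saddle point; optimal play is mixed.
Let Player I play Top with probability p. Expected payoff against b1: 1p + (-7)(1−p) = 8p − 7; against b2: (-8)p + 6(1−p) = −14p + 6.
Setting these equal: 8p − 7 = −14p + 6 ⇒ 22p = 13 ⇒ p = 13/22, and the value is (8)·(13/22) − 7 = -25/11.
For Player II: with q = P(b1), equating Top's and Bottom's payoffs gives 9q − 8 = −13q + 6 ⇒ q = 7/11.

-25/11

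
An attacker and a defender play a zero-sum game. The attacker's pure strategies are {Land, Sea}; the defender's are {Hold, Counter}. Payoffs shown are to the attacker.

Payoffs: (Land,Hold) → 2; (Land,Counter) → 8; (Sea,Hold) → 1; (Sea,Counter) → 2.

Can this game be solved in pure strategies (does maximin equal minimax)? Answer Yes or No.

Yes

Row minima: Land → 2, Sea → 1; maximin = 2.
Column maxima: Hold → 2, Counter → 8; minimax = 2.
maximin = minimax = 2, so a saddle point exists.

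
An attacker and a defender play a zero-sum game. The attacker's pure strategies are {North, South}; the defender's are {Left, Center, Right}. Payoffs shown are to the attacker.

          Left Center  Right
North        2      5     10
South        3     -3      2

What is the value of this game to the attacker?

Row minima: North → 2, South → -3; maximin = 2.
Column maxima: Left → 3, Center → 5, Right → 10; minimax = 3.
2 ≠ 3, so there is no saddle point; optimal play is mixed.
Right is strictly dominated by Center (it gives the attacker strictly more in every row), so the defender never plays it.
On the remaining 2×2 (North, South vs Left, Center):
Let the attacker play North with probability p. Expected payoff against Left: 2p + 3(1−p) = −p + 3; against Center: 5p + (-3)(1−p) = 8p − 3.
Setting these equal: −p + 3 = 8p − 3 ⇒ −9p = -6 ⇒ p = 2/3, and the value is (-1)·(2/3) + 3 = 7/3.
For the defender: with q = P(Left), equating North's and South's payoffs gives −3q + 5 = 6q − 3 ⇒ q = 8/9.

7/3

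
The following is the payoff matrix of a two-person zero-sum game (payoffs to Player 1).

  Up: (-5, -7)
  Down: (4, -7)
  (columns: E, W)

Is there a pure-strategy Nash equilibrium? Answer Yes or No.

Row minima: Up → -7, Down → -7; maximin = -7.
Column maxima: E → 4, W → -7; minimax = -7.
maximin = minimax = -7, so a saddle point exists.

Yes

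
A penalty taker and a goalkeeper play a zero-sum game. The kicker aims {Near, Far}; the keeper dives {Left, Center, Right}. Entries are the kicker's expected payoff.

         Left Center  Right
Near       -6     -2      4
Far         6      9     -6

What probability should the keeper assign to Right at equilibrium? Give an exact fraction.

6/11

Row minima: Near → -6, Far → -6; maximin = -6.
Column maxima: Left → 6, Center → 9, Right → 4; minimax = 4.
-6 ≠ 4, so there is no saddle point; optimal play is mixed.
Center is strictly dominated by Left (it gives the kicker strictly more in every row), so the keeper never plays it.
On the remaining 2×2 (Near, Far vs Left, Right):
Let the kicker play Near with probability p. Expected payoff against Left: (-6)p + 6(1−p) = −12p + 6; against Right: 4p + (-6)(1−p) = 10p − 6.
Setting these equal: −12p + 6 = 10p − 6 ⇒ −22p = -12 ⇒ p = 6/11, and the value is (-12)·(6/11) + 6 = -6/11.
For the keeper: with q = P(Left), equating Near's and Far's payoffs gives −10q + 4 = 12q − 6 ⇒ q = 5/11.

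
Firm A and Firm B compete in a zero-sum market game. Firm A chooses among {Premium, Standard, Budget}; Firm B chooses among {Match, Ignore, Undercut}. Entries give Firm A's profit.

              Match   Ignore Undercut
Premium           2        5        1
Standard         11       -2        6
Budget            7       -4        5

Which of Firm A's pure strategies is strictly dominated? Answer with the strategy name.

Standard gives a strictly higher payoff than Budget against every column: 11 > 7, -2 > -4, 6 > 5.
So Budget is strictly dominated and Firm A never plays it.

Budget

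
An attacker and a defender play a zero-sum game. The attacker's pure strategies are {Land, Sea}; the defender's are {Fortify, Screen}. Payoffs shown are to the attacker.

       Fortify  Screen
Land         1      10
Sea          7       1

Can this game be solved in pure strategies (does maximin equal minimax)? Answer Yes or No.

No

Row minima: Land → 1, Sea → 1; maximin = 1.
Column maxima: Fortify → 7, Screen → 10; minimax = 7.
1 ≠ 7, so no pure-strategy equilibrium exists.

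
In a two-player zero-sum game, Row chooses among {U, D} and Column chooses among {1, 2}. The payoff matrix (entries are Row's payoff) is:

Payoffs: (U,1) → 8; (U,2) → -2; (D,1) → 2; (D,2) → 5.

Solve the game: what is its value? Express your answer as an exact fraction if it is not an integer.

Row minima: U → -2, D → 2; maximin = 2.
Column maxima: 1 → 8, 2 → 5; minimax = 5.
2 ≠ 5, so there is no saddle point; optimal play is mixed.
Let Row play U with probability p. Expected payoff against 1: 8p + 2(1−p) = 6p + 2; against 2: (-2)p + 5(1−p) = −7p + 5.
Setting these equal: 6p + 2 = −7p + 5 ⇒ 13p = 3 ⇒ p = 3/13, and the value is (6)·(3/13) + 2 = 44/13.
For Column: with q = P(1), equating U's and D's payoffs gives 10q − 2 = −3q + 5 ⇒ q = 7/13.

44/13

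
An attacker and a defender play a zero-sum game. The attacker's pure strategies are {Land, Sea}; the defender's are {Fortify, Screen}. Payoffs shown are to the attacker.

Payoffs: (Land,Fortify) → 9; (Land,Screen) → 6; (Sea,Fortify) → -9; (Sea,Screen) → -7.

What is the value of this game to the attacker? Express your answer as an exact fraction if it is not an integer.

Row minima: Land → 6, Sea → -9; maximin = 6.
Column maxima: Fortify → 9, Screen → 6; minimax = 6.
Since maximin = minimax = 6, there is a saddle point and the value is 6.

6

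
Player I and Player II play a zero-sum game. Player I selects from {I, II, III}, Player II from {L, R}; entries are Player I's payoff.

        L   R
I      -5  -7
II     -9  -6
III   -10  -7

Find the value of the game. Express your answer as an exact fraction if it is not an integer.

-33/5

Row minima: I → -7, II → -9, III → -10; maximin = -7.
Column maxima: L → -5, R → -6; minimax = -6.
-7 ≠ -6, so there is no saddle point; optimal play is mixed.
III is strictly dominated by II, so Player I never plays it.
On the remaining 2×2 (I, II vs L, R):
Let Player I play I with probability p. Expected payoff against L: (-5)p + (-9)(1−p) = 4p − 9; against R: (-7)p + (-6)(1−p) = −p − 6.
Setting these equal: 4p − 9 = −p − 6 ⇒ 5p = 3 ⇒ p = 3/5, and the value is (4)·(3/5) − 9 = -33/5.
For Player II: with q = P(L), equating I's and II's payoffs gives 2q − 7 = −3q − 6 ⇒ q = 1/5.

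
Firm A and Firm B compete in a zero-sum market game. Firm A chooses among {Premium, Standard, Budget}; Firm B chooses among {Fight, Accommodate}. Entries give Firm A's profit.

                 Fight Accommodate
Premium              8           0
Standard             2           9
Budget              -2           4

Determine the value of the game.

24/5

Row minima: Premium → 0, Standard → 2, Budget → -2; maximin = 2.
Column maxima: Fight → 8, Accommodate → 9; minimax = 8.
2 ≠ 8, so there is no saddle point; optimal play is mixed.
Budget is strictly dominated by Standard, so Firm A never plays it.
On the remaining 2×2 (Premium, Standard vs Fight, Accommodate):
Let Firm A play Premium with probability p. Expected payoff against Fight: 8p + 2(1−p) = 6p + 2; against Accommodate: 0p + 9(1−p) = −9p + 9.
Setting these equal: 6p + 2 = −9p + 9 ⇒ 15p = 7 ⇒ p = 7/15, and the value is (6)·(7/15) + 2 = 24/5.
For Firm B: with q = P(Fight), equating Premium's and Standard's payoffs gives 8q = −7q + 9 ⇒ q = 3/5.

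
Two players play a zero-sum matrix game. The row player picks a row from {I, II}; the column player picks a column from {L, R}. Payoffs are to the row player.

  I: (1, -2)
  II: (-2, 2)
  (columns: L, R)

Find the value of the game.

-2/7

Row minima: I → -2, II → -2; maximin = -2.
Column maxima: L → 1, R → 2; minimax = 1.
-2 ≠ 1, so there is no saddle point; optimal play is mixed.
Let the row player play I with probability p. Expected payoff against L: 1p + (-2)(1−p) = 3p − 2; against R: (-2)p + 2(1−p) = −4p + 2.
Setting these equal: 3p − 2 = −4p + 2 ⇒ 7p = 4 ⇒ p = 4/7, and the value is (3)·(4/7) − 2 = -2/7.
For the column player: with q = P(L), equating I's and II's payoffs gives 3q − 2 = −4q + 2 ⇒ q = 4/7.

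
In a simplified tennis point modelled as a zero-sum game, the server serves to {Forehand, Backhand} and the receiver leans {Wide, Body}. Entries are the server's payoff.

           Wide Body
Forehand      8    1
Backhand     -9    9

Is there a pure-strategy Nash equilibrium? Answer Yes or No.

No

Row minima: Forehand → 1, Backhand → -9; maximin = 1.
Column maxima: Wide → 8, Body → 9; minimax = 8.
1 ≠ 8, so no pure-strategy equilibrium exists.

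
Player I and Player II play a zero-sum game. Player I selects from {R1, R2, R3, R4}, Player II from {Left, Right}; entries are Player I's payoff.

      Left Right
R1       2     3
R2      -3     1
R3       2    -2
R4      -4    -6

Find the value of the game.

Row minima: R1 → 2, R2 → -3, R3 → -2, R4 → -6; maximin = 2.
Column maxima: Left → 2, Right → 3; minimax = 2.
Since maximin = minimax = 2, there is a saddle point and the value is 2.

2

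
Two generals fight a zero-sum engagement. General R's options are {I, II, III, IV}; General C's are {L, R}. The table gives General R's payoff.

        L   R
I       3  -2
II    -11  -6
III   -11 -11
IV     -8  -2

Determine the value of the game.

Row minima: I → -2, II → -11, III → -11, IV → -8; maximin = -2.
Column maxima: L → 3, R → -2; minimax = -2.
Since maximin = minimax = -2, there is a saddle point and the value is -2.

-2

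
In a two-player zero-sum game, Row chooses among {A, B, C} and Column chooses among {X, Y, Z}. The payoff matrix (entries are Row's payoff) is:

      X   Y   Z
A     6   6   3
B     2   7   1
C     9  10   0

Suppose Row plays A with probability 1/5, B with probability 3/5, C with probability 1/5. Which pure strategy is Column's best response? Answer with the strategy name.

If Column plays X, Row's expected payoff is (1/5)·6 + (3/5)·2 + (1/5)·9 = 21/5.
If Column plays Y, Row's expected payoff is (1/5)·6 + (3/5)·7 + (1/5)·10 = 37/5.
If Column plays Z, Row's expected payoff is (1/5)·3 + (3/5)·1 + (1/5)·0 = 6/5.
Column minimizes Row's payoff; the smallest is 6/5, so the best response is Z.

Z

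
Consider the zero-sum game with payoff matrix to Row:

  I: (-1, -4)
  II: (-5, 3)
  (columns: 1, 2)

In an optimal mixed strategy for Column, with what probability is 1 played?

7/11

Row minima: I → -4, II → -5; maximin = -4.
Column maxima: 1 → -1, 2 → 3; minimax = -1.
-4 ≠ -1, so there is no saddle point; optimal play is mixed.
Let Row play I with probability p. Expected payoff against 1: (-1)p + (-5)(1−p) = 4p − 5; against 2: (-4)p + 3(1−p) = −7p + 3.
Setting these equal: 4p − 5 = −7p + 3 ⇒ 11p = 8 ⇒ p = 8/11, and the value is (4)·(8/11) − 5 = -23/11.
For Column: with q = P(1), equating I's and II's payoffs gives 3q − 4 = −8q + 3 ⇒ q = 7/11.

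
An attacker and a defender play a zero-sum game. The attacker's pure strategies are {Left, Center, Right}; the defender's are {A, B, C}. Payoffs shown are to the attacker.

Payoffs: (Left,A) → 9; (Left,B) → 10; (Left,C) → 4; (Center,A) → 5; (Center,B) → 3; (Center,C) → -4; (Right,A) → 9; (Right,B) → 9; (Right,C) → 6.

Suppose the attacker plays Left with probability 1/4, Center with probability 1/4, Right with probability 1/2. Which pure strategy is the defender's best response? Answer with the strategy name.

If the defender plays A, the attacker's expected payoff is (1/4)·9 + (1/4)·5 + (1/2)·9 = 8.
If the defender plays B, the attacker's expected payoff is (1/4)·10 + (1/4)·3 + (1/2)·9 = 31/4.
If the defender plays C, the attacker's expected payoff is (1/4)·4 + (1/4)·(-4) + (1/2)·6 = 3.
The defender minimizes the attacker's payoff; the smallest is 3, so the best response is C.

C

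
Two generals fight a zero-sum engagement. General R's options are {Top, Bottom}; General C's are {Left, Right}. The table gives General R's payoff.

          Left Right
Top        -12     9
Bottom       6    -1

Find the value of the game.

Row minima: Top → -12, Bottom → -1; maximin = -1.
Column maxima: Left → 6, Right → 9; minimax = 6.
-1 ≠ 6, so there is no saddle point; optimal play is mixed.
Let General R play Top with probability p. Expected payoff against Left: (-12)p + 6(1−p) = −18p + 6; against Right: 9p + (-1)(1−p) = 10p − 1.
Setting these equal: −18p + 6 = 10p − 1 ⇒ −28p = -7 ⇒ p = 1/4, and the value is (-18)·(1/4) + 6 = 3/2.
For General C: with q = P(Left), equating Top's and Bottom's payoffs gives −21q + 9 = 7q − 1 ⇒ q = 5/14.

3/2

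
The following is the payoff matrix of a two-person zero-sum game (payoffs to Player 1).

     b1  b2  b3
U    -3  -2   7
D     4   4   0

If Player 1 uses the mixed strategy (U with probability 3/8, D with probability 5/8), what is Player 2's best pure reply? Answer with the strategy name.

b1

If Player 2 plays b1, Player 1's expected payoff is (3/8)·(-3) + (5/8)·4 = 11/8.
If Player 2 plays b2, Player 1's expected payoff is (3/8)·(-2) + (5/8)·4 = 7/4.
If Player 2 plays b3, Player 1's expected payoff is (3/8)·7 + (5/8)·0 = 21/8.
Player 2 minimizes Player 1's payoff; the smallest is 11/8, so the best response is b1.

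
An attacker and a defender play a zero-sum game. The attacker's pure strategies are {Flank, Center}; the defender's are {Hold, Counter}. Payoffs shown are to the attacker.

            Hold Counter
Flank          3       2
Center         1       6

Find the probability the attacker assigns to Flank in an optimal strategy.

5/6

Row minima: Flank → 2, Center → 1; maximin = 2.
Column maxima: Hold → 3, Counter → 6; minimax = 3.
2 ≠ 3, so there is no saddle point; optimal play is mixed.
Let the attacker play Flank with probability p. Expected payoff against Hold: 3p + 1(1−p) = 2p + 1; against Counter: 2p + 6(1−p) = −4p + 6.
Setting these equal: 2p + 1 = −4p + 6 ⇒ 6p = 5 ⇒ p = 5/6, and the value is (2)·(5/6) + 1 = 8/3.
For the defender: with q = P(Hold), equating Flank's and Center's payoffs gives q + 2 = −5q + 6 ⇒ q = 2/3.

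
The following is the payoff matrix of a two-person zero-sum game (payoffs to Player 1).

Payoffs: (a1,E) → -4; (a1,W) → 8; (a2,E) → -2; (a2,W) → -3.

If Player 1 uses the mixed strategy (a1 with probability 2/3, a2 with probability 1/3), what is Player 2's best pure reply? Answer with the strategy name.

If Player 2 plays E, Player 1's expected payoff is (2/3)·(-4) + (1/3)·(-2) = -10/3.
If Player 2 plays W, Player 1's expected payoff is (2/3)·8 + (1/3)·(-3) = 13/3.
Player 2 minimizes Player 1's payoff; the smallest is -10/3, so the best response is E.

E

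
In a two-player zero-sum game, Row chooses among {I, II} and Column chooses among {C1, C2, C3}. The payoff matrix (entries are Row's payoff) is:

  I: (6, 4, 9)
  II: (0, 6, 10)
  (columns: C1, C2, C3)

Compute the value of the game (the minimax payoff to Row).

Row minima: I → 4, II → 0; maximin = 4.
Column maxima: C1 → 6, C2 → 6, C3 → 10; minimax = 6.
4 ≠ 6, so there is no saddle point; optimal play is mixed.
C3 is strictly dominated by C1 (it gives Row strictly more in every row), so Column never plays it.
On the remaining 2×2 (I, II vs C1, C2):
Let Row play I with probability p. Expected payoff against C1: 6p + 0(1−p) = 6p; against C2: 4p + 6(1−p) = −2p + 6.
Setting these equal: 6p = −2p + 6 ⇒ 8p = 6 ⇒ p = 3/4, and the value is (6)·(3/4) = 9/2.
For Column: with q = P(C1), equating I's and II's payoffs gives 2q + 4 = −6q + 6 ⇒ q = 1/4.

9/2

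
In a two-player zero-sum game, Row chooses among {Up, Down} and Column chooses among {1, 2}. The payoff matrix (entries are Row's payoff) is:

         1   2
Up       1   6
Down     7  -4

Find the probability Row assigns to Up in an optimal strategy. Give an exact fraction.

Row minima: Up → 1, Down → -4; maximin = 1.
Column maxima: 1 → 7, 2 → 6; minimax = 6.
1 ≠ 6, so there is no saddle point; optimal play is mixed.
Let Row play Up with probability p. Expected payoff against 1: 1p + 7(1−p) = −6p + 7; against 2: 6p + (-4)(1−p) = 10p − 4.
Setting these equal: −6p + 7 = 10p − 4 ⇒ −16p = -11 ⇒ p = 11/16, and the value is (-6)·(11/16) + 7 = 23/8.
For Column: with q = P(1), equating Up's and Down's payoffs gives −5q + 6 = 11q − 4 ⇒ q = 5/8.

11/16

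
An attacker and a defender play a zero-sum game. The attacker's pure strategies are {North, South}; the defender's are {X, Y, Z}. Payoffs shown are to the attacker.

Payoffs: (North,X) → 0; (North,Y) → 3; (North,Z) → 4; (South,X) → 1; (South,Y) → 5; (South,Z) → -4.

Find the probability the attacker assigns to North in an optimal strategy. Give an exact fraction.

5/9

Row minima: North → 0, South → -4; maximin = 0.
Column maxima: X → 1, Y → 5, Z → 4; minimax = 1.
0 ≠ 1, so there is no saddle point; optimal play is mixed.
Y is strictly dominated by X (it gives the attacker strictly more in every row), so the defender never plays it.
On the remaining 2×2 (North, South vs X, Z):
Let the attacker play North with probability p. Expected payoff against X: 0p + 1(1−p) = −p + 1; against Z: 4p + (-4)(1−p) = 8p − 4.
Setting these equal: −p + 1 = 8p − 4 ⇒ −9p = -5 ⇒ p = 5/9, and the value is (-1)·(5/9) + 1 = 4/9.
For the defender: with q = P(X), equating North's and South's payoffs gives −4q + 4 = 5q − 4 ⇒ q = 8/9.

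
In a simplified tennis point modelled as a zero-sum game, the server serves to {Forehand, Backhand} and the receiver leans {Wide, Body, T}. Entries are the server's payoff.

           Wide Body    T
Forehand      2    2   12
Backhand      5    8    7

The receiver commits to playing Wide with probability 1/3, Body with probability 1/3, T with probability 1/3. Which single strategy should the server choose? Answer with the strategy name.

Expected payoff of Forehand: (1/3)·2 + (1/3)·2 + (1/3)·12 = 16/3.
Expected payoff of Backhand: (1/3)·5 + (1/3)·8 + (1/3)·7 = 20/3.
The largest is 20/3, so the server's best response is Backhand.

Backhand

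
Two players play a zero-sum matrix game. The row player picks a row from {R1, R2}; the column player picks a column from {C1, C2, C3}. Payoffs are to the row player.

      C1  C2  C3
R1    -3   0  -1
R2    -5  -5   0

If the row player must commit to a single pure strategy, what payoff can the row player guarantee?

Row minima: R1 → -3, R2 → -5.
The best of these is -3.

-3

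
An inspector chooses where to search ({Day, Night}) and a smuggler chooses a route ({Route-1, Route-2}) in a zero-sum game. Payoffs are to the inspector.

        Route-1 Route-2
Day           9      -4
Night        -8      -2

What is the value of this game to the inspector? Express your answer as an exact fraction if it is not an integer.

Row minima: Day → -4, Night → -8; maximin = -4.
Column maxima: Route-1 → 9, Route-2 → -2; minimax = -2.
-4 ≠ -2, so there is no saddle point; optimal play is mixed.
Let the inspector play Day with probability p. Expected payoff against Route-1: 9p + (-8)(1−p) = 17p − 8; against Route-2: (-4)p + (-2)(1−p) = −2p − 2.
Setting these equal: 17p − 8 = −2p − 2 ⇒ 19p = 6 ⇒ p = 6/19, and the value is (17)·(6/19) − 8 = -50/19.
For the smuggler: with q = P(Route-1), equating Day's and Night's payoffs gives 13q − 4 = −6q − 2 ⇒ q = 2/19.

-50/19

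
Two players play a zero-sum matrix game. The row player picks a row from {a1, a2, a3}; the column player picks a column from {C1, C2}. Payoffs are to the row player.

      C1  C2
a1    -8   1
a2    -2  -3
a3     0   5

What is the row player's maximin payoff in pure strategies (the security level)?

0

Row minima: a1 → -8, a2 → -3, a3 → 0.
The best of these is 0.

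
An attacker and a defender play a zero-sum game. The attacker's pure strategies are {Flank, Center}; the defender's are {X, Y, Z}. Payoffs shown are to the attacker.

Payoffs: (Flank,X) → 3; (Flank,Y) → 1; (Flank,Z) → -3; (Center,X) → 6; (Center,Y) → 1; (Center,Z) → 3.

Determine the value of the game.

1

Row minima: Flank → -3, Center → 1; maximin = 1.
Column maxima: X → 6, Y → 1, Z → 3; minimax = 1.
Since maximin = minimax = 1, there is a saddle point and the value is 1.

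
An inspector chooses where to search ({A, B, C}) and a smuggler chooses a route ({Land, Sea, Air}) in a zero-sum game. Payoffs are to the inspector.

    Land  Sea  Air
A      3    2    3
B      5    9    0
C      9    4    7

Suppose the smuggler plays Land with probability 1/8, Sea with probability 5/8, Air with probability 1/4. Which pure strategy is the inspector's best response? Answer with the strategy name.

B

Expected payoff of A: (1/8)·3 + (5/8)·2 + (1/4)·3 = 19/8.
Expected payoff of B: (1/8)·5 + (5/8)·9 + (1/4)·0 = 25/4.
Expected payoff of C: (1/8)·9 + (5/8)·4 + (1/4)·7 = 43/8.
The largest is 25/4, so the inspector's best response is B.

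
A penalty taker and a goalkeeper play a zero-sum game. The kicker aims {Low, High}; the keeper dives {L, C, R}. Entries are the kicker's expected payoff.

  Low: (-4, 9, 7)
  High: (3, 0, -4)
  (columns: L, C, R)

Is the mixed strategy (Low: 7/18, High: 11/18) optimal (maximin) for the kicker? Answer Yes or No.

Yes

Against L this mix gives (7/18)·(-4) + (11/18)·3 = 5/18.
Against C this mix gives (7/18)·9 + (11/18)·0 = 7/2.
Against R this mix gives (7/18)·7 + (11/18)·(-4) = 5/18.
All of the keeper's active replies (L, R) yield 5/18, and no column does worse for the kicker. The mix makes the keeper indifferent and guarantees 5/18, so it is optimal.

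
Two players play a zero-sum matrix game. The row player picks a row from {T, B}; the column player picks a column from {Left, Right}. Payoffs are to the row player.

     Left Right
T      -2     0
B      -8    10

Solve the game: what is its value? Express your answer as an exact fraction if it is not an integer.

-2

Row minima: T → -2, B → -8; maximin = -2.
Column maxima: Left → -2, Right → 10; minimax = -2.
Since maximin = minimax = -2, there is a saddle point and the value is -2.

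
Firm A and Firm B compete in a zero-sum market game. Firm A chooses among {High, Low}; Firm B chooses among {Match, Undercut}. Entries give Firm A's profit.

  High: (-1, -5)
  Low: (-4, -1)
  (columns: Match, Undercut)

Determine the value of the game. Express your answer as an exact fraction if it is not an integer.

Row minima: High → -5, Low → -4; maximin = -4.
Column maxima: Match → -1, Undercut → -1; minimax = -1.
-4 ≠ -1, so there is no saddle point; optimal play is mixed.
Let Firm A play High with probability p. Expected payoff against Match: (-1)p + (-4)(1−p) = 3p − 4; against Undercut: (-5)p + (-1)(1−p) = −4p − 1.
Setting these equal: 3p − 4 = −4p − 1 ⇒ 7p = 3 ⇒ p = 3/7, and the value is (3)·(3/7) − 4 = -19/7.
For Firm B: with q = P(Match), equating High's and Low's payoffs gives 4q − 5 = −3q − 1 ⇒ q = 4/7.

-19/7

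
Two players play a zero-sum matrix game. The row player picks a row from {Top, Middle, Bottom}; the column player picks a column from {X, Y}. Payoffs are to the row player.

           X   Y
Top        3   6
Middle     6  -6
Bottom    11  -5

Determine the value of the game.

Row minima: Top → 3, Middle → -6, Bottom → -5; maximin = 3.
Column maxima: X → 11, Y → 6; minimax = 6.
3 ≠ 6, so there is no saddle point; optimal play is mixed.
Middle is strictly dominated by Bottom, so the row player never plays it.
On the remaining 2×2 (Top, Bottom vs X, Y):
Let the row player play Top with probability p. Expected payoff against X: 3p + 11(1−p) = −8p + 11; against Y: 6p + (-5)(1−p) = 11p − 5.
Setting these equal: −8p + 11 = 11p − 5 ⇒ −19p = -16 ⇒ p = 16/19, and the value is (-8)·(16/19) + 11 = 81/19.
For the column player: with q = P(X), equating Top's and Bottom's payoffs gives −3q + 6 = 16q − 5 ⇒ q = 11/19.

81/19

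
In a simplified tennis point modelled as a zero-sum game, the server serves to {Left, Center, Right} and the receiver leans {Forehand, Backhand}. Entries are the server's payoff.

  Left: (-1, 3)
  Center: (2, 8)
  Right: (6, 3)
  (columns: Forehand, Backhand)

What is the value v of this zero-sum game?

Row minima: Left → -1, Center → 2, Right → 3; maximin = 3.
Column maxima: Forehand → 6, Backhand → 8; minimax = 6.
3 ≠ 6, so there is no saddle point; optimal play is mixed.
Left is strictly dominated by Center, so the server never plays it.
On the remaining 2×2 (Center, Right vs Forehand, Backhand):
Let the server play Center with probability p. Expected payoff against Forehand: 2p + 6(1−p) = −4p + 6; against Backhand: 8p + 3(1−p) = 5p + 3.
Setting these equal: −4p + 6 = 5p + 3 ⇒ −9p = -3 ⇒ p = 1/3, and the value is (-4)·(1/3) + 6 = 14/3.
For the receiver: with q = P(Forehand), equating Center's and Right's payoffs gives −6q + 8 = 3q + 3 ⇒ q = 5/9.

14/3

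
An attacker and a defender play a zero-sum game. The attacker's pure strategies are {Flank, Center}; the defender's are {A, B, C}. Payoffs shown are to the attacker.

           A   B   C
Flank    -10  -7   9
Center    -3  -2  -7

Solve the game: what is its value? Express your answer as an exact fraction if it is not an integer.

Row minima: Flank → -10, Center → -7; maximin = -7.
Column maxima: A → -3, B → -2, C → 9; minimax = -3.
-7 ≠ -3, so there is no saddle point; optimal play is mixed.
B is strictly dominated by A (it gives the attacker strictly more in every row), so the defender never plays it.
On the remaining 2×2 (Flank, Center vs A, C):
Let the attacker play Flank with probability p. Expected payoff against A: (-10)p + (-3)(1−p) = −7p − 3; against C: 9p + (-7)(1−p) = 16p − 7.
Setting these equal: −7p − 3 = 16p − 7 ⇒ −23p = -4 ⇒ p = 4/23, and the value is (-7)·(4/23) − 3 = -97/23.
For the defender: with q = P(A), equating Flank's and Center's payoffs gives −19q + 9 = 4q − 7 ⇒ q = 16/23.

-97/23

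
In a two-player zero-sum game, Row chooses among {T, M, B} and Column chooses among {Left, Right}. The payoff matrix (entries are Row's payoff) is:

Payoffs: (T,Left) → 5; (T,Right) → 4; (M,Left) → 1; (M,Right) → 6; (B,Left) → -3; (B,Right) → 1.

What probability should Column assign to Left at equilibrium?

1/3

Row minima: T → 4, M → 1, B → -3; maximin = 4.
Column maxima: Left → 5, Right → 6; minimax = 5.
4 ≠ 5, so there is no saddle point; optimal play is mixed.
B is strictly dominated by T, so Row never plays it.
On the remaining 2×2 (T, M vs Left, Right):
Let Row play T with probability p. Expected payoff against Left: 5p + 1(1−p) = 4p + 1; against Right: 4p + 6(1−p) = −2p + 6.
Setting these equal: 4p + 1 = −2p + 6 ⇒ 6p = 5 ⇒ p = 5/6, and the value is (4)·(5/6) + 1 = 13/3.
For Column: with q = P(Left), equating T's and M's payoffs gives q + 4 = −5q + 6 ⇒ q = 1/3.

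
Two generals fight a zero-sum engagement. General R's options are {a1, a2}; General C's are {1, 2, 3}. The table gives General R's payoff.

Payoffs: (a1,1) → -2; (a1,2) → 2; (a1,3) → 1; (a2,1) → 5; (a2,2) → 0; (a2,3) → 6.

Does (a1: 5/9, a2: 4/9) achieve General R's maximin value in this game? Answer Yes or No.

Yes

Against 1 this mix gives (5/9)·(-2) + (4/9)·5 = 10/9.
Against 2 this mix gives (5/9)·2 + (4/9)·0 = 10/9.
Against 3 this mix gives (5/9)·1 + (4/9)·6 = 29/9.
All of General C's active replies (1, 2) yield 10/9, and no column does worse for General R. The mix makes General C indifferent and guarantees 10/9, so it is optimal.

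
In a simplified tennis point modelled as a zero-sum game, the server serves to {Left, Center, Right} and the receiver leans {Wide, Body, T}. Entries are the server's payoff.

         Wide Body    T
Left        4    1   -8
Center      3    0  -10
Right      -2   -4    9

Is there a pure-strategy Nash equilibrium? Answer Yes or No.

No

Row minima: Left → -8, Center → -10, Right → -4; maximin = -4.
Column maxima: Wide → 4, Body → 1, T → 9; minimax = 1.
-4 ≠ 1, so no pure-strategy equilibrium exists.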